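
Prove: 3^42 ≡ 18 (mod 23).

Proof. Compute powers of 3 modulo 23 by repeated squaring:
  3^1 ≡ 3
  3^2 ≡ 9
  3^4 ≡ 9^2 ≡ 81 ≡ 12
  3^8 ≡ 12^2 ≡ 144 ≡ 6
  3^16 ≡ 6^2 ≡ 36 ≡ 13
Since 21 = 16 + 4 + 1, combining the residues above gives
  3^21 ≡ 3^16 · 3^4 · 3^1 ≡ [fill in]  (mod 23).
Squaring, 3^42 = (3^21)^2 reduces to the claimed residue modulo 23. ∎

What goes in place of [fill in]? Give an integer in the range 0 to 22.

8

Multiply the listed residues: 13 · 12 · 3 = 156 → 468.
Reducing modulo 23: 468 = 20·23 + 8, so 3^21 ≡ 8.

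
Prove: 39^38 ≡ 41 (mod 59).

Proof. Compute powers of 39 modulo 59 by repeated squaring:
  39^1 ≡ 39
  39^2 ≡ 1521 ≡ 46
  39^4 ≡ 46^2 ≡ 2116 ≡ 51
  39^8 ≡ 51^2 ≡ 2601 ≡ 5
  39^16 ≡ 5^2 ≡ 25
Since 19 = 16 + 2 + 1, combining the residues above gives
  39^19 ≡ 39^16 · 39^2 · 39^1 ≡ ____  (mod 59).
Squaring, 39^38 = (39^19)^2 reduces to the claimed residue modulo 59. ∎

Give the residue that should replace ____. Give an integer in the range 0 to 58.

10

Multiply the listed residues: 25 · 46 · 39 = 1150 → 44850.
Reducing modulo 59: 44850 = 760·59 + 10, so 39^19 ≡ 10.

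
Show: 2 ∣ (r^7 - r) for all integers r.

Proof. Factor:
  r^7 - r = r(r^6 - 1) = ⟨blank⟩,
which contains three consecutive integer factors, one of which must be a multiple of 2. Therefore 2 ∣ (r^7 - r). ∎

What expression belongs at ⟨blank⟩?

r^6 - 1 = (r^2 - 1)(r^4 + r^2 + 1), and r^2 - 1 = (r-1)(r+1).
So r(r^6 - 1) = (r - 1)r(r + 1)(r^4 + r^2 + 1).

(r - 1)r(r + 1)(r^4 + r^2 + 1)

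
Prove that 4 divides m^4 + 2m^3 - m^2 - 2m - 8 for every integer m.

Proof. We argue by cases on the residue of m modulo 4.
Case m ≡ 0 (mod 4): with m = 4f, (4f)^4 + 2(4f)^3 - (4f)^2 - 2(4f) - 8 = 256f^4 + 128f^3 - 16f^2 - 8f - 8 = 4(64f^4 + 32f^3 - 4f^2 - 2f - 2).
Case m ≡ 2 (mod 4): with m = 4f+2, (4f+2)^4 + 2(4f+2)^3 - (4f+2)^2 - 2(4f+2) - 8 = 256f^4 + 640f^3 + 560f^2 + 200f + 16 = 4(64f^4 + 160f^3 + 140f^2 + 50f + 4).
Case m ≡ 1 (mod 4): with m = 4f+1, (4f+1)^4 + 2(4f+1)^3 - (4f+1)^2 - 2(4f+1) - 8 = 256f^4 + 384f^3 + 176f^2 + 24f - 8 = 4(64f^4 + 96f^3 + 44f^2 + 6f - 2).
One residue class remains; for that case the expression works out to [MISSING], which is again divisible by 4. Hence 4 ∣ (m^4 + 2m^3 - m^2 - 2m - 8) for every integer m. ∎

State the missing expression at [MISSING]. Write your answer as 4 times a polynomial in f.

4(64f^4 + 224f^3 + 284f^2 + 154f + 28)

The residues treated are {0, 2, 1}, so the missing case is m ≡ 3 (mod 4); write m = 4f+3.
Then (4f+3)^4 + 2(4f+3)^3 - (4f+3)^2 - 2(4f+3) - 8 = 256f^4 + 896f^3 + 1136f^2 + 616f + 112 = 4(64f^4 + 224f^3 + 284f^2 + 154f + 28).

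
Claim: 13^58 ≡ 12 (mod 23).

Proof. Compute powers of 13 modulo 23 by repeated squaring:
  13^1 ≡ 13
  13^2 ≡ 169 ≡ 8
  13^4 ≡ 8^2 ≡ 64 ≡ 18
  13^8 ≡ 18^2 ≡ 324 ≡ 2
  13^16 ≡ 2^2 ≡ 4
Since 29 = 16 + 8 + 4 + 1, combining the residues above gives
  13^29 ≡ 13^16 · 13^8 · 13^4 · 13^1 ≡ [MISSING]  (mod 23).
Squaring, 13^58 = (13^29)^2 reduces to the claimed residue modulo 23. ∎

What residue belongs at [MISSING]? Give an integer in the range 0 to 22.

Multiply the listed residues: 4 · 2 · 18 · 13 = 8 → 144 → 1872.
Reducing modulo 23: 1872 = 81·23 + 9, so 13^29 ≡ 9.

9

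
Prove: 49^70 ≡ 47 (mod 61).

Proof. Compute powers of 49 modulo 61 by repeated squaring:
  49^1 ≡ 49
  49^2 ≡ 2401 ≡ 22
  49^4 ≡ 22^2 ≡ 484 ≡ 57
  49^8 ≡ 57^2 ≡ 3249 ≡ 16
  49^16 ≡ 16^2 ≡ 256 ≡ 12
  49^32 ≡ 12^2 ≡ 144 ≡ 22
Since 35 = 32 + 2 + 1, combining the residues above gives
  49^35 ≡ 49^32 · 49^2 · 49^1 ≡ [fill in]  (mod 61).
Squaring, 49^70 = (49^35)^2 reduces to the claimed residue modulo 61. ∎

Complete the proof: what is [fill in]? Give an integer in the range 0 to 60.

48

49^32 · 49^2 · 49^1 ≡ 22 · 22 · 49 = 23716.
23716 mod 61 = 48, so 49^35 ≡ 48 (mod 61).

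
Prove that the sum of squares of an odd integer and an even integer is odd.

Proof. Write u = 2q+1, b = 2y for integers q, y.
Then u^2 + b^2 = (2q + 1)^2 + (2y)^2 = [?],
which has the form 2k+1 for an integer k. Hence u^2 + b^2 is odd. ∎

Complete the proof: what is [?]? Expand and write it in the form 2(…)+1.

2(2q^2 + 2q + 2y^2) + 1

(2q + 1)^2 + (2y)^2 = 4q^2 + 4q + 4y^2 + 1
= 2(2q^2 + 2q + 2y^2) + 1.
Since 2q^2 + 2q + 2y^2 is an integer, the sum of squares is of the form 2k+1 for an integer k.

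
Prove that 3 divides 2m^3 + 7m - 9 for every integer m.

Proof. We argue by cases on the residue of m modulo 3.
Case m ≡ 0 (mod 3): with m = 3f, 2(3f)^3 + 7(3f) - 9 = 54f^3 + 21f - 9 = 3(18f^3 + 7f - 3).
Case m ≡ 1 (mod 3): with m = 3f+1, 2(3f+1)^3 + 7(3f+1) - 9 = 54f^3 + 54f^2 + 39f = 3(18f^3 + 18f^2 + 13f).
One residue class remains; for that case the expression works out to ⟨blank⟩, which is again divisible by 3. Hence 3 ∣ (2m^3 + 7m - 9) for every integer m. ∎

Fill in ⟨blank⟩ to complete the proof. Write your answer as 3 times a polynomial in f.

3(18f^3 + 36f^2 + 31f + 7)

Only m ≡ 2 (mod 3) is unaccounted for. Put m = 3f+2:
2(3f+2)^3 + 7(3f+2) - 9 expands to 54f^3 + 108f^2 + 93f + 21,
and factoring out 3 leaves 3(18f^3 + 36f^2 + 31f + 7).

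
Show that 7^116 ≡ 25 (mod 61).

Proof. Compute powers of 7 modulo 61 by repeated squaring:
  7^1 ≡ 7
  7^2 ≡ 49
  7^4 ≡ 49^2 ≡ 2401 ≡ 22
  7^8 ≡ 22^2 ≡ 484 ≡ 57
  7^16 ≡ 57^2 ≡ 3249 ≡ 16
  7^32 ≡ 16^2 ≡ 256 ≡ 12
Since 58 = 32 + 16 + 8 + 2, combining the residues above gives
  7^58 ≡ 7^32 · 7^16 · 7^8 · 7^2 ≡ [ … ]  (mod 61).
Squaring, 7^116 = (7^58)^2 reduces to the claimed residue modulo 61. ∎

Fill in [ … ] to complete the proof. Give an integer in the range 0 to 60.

5

7^32 · 7^16 · 7^8 · 7^2 ≡ 12 · 16 · 57 · 49 = 536256.
536256 mod 61 = 5, so 7^58 ≡ 5 (mod 61).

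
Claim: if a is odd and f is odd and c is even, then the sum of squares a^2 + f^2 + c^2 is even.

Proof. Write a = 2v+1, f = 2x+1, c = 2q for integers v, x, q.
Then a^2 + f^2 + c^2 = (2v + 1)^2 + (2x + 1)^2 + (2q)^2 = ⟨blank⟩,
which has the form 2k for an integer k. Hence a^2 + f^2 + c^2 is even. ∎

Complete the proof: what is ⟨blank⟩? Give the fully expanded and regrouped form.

(2v + 1)^2 + (2x + 1)^2 + (2q)^2 = 4q^2 + 4v^2 + 4v + 4x^2 + 4x + 2
= 2(2q^2 + 2v^2 + 2v + 2x^2 + 2x + 1).
Since 2q^2 + 2v^2 + 2v + 2x^2 + 2x + 1 is an integer, the sum of squares is of the form 2k for an integer k.

2(2q^2 + 2v^2 + 2v + 2x^2 + 2x + 1)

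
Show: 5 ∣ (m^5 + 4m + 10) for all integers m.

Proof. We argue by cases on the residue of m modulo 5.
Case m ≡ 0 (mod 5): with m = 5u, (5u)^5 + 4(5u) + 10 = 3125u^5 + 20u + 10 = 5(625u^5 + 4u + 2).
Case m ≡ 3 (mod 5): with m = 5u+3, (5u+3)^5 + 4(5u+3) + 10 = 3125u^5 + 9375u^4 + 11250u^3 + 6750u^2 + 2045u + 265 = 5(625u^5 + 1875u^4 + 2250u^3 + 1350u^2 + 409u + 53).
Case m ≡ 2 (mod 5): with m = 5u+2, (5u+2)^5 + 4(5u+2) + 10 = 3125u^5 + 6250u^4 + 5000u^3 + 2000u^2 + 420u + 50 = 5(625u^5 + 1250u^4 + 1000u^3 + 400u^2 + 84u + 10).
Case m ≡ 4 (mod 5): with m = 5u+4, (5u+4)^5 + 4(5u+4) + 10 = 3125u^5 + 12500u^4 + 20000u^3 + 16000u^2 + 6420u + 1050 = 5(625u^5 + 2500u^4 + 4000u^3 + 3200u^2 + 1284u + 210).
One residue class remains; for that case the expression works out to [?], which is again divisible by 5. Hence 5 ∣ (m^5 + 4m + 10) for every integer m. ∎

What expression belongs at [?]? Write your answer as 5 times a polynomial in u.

5(625u^5 + 625u^4 + 250u^3 + 50u^2 + 9u + 3)

The residues treated are {0, 3, 2, 4}, so the missing case is m ≡ 1 (mod 5); write m = 5u+1.
Then (5u+1)^5 + 4(5u+1) + 10 = 3125u^5 + 3125u^4 + 1250u^3 + 250u^2 + 45u + 15 = 5(625u^5 + 625u^4 + 250u^3 + 50u^2 + 9u + 3).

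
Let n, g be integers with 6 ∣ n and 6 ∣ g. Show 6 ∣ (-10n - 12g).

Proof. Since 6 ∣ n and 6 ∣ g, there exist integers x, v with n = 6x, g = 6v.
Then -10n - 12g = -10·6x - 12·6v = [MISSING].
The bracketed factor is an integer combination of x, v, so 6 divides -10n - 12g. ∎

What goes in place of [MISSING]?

Pull the common 6 out of every term: -10·6x - 12·6v = 6(-12v - 10x).
-12v - 10x is an integer, which exhibits the divisibility.

6(-12v - 10x)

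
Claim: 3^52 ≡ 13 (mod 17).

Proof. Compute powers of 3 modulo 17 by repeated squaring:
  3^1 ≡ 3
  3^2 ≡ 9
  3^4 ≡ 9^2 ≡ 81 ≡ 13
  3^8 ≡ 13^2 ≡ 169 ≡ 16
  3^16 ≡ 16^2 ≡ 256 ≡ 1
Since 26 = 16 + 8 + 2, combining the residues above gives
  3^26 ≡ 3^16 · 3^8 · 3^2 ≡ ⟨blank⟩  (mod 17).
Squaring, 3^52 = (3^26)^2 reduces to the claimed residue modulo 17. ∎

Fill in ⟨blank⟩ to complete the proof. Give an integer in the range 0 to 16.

Multiply the listed residues: 1 · 16 · 9 = 16 → 144.
Reducing modulo 17: 144 = 8·17 + 8, so 3^26 ≡ 8.

8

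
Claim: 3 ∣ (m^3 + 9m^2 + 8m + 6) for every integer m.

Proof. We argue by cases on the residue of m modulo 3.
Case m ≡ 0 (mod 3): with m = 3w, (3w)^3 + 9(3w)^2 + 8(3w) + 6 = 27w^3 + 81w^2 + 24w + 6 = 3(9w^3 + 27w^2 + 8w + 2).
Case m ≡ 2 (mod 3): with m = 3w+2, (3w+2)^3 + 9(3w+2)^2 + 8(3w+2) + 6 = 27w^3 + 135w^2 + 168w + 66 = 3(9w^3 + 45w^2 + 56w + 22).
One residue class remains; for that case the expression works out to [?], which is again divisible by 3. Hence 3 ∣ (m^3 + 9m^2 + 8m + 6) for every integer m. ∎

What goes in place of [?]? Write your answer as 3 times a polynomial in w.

3(9w^3 + 36w^2 + 29w + 8)

The residues treated are {0, 2}, so the missing case is m ≡ 1 (mod 3); write m = 3w+1.
Then (3w+1)^3 + 9(3w+1)^2 + 8(3w+1) + 6 = 27w^3 + 108w^2 + 87w + 24 = 3(9w^3 + 36w^2 + 29w + 8).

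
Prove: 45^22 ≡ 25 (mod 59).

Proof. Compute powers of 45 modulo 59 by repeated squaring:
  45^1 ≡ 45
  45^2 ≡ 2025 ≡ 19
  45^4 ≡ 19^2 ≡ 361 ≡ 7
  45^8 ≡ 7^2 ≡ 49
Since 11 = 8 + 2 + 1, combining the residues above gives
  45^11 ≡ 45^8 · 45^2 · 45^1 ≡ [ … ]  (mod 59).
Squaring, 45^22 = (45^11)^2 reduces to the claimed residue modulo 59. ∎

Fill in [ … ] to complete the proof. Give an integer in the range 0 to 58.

Multiply the listed residues: 49 · 19 · 45 = 931 → 41895.
Reducing modulo 59: 41895 = 710·59 + 5, so 45^11 ≡ 5.

5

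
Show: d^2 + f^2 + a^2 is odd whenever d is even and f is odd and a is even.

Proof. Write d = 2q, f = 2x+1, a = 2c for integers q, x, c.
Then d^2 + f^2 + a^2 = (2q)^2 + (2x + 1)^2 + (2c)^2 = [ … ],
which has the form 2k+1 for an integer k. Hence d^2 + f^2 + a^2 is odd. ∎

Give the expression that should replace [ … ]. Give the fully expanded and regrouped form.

2(2c^2 + 2q^2 + 2x^2 + 2x) + 1

Expanding: (2q)^2 + (2x + 1)^2 + (2c)^2 = 4c^2 + 4q^2 + 4x^2 + 4x + 1.
Every term except the constant is even, so this is 2(2c^2 + 2q^2 + 2x^2 + 2x) + 1,
and 2c^2 + 2q^2 + 2x^2 + 2x ∈ ℤ gives the required form.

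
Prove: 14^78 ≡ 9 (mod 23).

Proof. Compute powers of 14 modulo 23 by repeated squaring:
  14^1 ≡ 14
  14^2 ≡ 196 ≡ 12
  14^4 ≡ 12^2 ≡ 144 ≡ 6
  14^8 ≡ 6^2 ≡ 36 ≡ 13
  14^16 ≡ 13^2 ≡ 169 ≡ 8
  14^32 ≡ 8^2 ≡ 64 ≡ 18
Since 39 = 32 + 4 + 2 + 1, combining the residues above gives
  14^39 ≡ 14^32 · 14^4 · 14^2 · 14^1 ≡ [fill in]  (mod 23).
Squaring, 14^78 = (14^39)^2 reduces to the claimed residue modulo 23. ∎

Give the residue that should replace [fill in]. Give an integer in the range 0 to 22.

20

14^32 · 14^4 · 14^2 · 14^1 ≡ 18 · 6 · 12 · 14 = 18144.
18144 mod 23 = 20, so 14^39 ≡ 20 (mod 23).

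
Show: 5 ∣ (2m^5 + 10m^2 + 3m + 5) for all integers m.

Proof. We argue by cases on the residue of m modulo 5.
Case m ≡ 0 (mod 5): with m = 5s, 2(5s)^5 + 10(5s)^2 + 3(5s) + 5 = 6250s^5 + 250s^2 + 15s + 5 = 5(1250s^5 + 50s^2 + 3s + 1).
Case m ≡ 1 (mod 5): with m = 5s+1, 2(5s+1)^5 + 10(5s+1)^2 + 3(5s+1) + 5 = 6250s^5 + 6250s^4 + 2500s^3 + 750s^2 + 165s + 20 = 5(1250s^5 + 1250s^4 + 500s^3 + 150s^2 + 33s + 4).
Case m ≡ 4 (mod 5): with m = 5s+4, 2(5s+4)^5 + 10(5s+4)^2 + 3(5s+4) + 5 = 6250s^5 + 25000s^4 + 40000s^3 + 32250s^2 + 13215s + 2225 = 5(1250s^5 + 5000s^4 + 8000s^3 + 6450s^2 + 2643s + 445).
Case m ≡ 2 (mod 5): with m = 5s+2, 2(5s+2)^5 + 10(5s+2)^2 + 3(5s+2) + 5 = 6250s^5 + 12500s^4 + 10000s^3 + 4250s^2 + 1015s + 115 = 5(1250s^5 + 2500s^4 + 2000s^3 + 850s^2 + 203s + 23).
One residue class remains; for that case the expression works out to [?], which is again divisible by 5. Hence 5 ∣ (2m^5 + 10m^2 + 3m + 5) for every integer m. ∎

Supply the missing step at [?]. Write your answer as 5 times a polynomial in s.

The residues treated are {0, 1, 4, 2}, so the missing case is m ≡ 3 (mod 5); write m = 5s+3.
Then 2(5s+3)^5 + 10(5s+3)^2 + 3(5s+3) + 5 = 6250s^5 + 18750s^4 + 22500s^3 + 13750s^2 + 4365s + 590 = 5(1250s^5 + 3750s^4 + 4500s^3 + 2750s^2 + 873s + 118).

5(1250s^5 + 3750s^4 + 4500s^3 + 2750s^2 + 873s + 118)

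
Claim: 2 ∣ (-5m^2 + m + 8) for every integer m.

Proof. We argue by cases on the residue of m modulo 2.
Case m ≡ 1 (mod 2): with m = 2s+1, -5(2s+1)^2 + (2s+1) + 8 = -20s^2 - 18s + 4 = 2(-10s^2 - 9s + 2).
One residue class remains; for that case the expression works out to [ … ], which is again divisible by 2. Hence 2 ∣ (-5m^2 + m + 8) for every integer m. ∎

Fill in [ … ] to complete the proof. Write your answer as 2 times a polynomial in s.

2(-10s^2 + s + 4)

The residues treated are {1}, so the missing case is m ≡ 0 (mod 2); write m = 2s.
Then -5(2s)^2 + (2s) + 8 = -20s^2 + 2s + 8 = 2(-10s^2 + s + 4).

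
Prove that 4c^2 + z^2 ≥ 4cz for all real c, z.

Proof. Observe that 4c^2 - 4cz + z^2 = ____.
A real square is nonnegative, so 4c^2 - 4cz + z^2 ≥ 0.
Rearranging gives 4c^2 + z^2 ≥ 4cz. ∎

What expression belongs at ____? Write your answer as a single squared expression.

(2c - z)^2

The leading and trailing coefficients are 2^2 and 1^2, and 4 = 2·2·1, so the trinomial is (2c - z)^2.
Hence 4c^2 - 4cz + z^2 ≥ 0.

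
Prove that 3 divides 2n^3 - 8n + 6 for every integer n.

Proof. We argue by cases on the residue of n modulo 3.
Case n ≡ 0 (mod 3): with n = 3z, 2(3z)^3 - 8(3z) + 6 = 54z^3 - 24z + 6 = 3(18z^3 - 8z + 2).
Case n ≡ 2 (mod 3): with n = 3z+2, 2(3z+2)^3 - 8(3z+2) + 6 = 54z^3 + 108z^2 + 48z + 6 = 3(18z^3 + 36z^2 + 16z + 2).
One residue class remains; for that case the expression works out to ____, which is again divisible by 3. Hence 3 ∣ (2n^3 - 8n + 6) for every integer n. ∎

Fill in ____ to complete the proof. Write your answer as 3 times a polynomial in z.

Only n ≡ 1 (mod 3) is unaccounted for. Put n = 3z+1:
2(3z+1)^3 - 8(3z+1) + 6 expands to 54z^3 + 54z^2 - 6z,
and factoring out 3 leaves 3(18z^3 + 18z^2 - 2z).

3(18z^3 + 18z^2 - 2z)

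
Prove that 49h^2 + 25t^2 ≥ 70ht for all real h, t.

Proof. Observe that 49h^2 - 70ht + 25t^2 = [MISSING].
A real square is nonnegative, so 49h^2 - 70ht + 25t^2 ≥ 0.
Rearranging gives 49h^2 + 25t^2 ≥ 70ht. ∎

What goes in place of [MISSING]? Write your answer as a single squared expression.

The leading and trailing coefficients are 7^2 and 5^2, and 70 = 2·7·5, so the trinomial is (7h - 5t)^2.
Hence 49h^2 - 70ht + 25t^2 ≥ 0.

(7h - 5t)^2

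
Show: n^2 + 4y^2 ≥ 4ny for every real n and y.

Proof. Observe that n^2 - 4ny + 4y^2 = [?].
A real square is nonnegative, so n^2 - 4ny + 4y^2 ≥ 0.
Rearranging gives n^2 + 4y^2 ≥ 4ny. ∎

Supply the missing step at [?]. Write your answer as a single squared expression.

(n - 2y)^2

The leading and trailing coefficients are 1^2 and 2^2, and 4 = 2·1·2, so the trinomial is (n - 2y)^2.
Hence n^2 - 4ny + 4y^2 ≥ 0.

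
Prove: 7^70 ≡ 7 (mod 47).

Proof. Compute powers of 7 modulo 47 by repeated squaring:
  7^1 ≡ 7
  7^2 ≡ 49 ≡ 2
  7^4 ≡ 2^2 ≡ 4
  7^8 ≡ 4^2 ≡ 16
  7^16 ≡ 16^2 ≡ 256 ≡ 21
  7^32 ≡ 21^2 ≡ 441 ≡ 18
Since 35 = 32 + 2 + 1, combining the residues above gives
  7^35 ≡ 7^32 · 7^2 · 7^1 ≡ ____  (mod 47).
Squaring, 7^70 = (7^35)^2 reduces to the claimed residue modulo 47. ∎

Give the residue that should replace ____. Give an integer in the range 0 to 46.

Multiply the listed residues: 18 · 2 · 7 = 36 → 252.
Reducing modulo 47: 252 = 5·47 + 17, so 7^35 ≡ 17.

17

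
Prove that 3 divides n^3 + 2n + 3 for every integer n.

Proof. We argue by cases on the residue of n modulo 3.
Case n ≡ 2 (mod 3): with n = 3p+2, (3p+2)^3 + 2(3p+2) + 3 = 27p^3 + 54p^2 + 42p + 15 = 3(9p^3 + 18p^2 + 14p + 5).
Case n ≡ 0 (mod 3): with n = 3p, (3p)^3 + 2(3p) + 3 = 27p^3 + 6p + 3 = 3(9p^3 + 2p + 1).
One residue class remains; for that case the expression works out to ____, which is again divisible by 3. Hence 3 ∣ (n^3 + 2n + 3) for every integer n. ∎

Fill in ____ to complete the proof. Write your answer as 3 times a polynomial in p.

3(9p^3 + 9p^2 + 5p + 2)

Only n ≡ 1 (mod 3) is unaccounted for. Put n = 3p+1:
(3p+1)^3 + 2(3p+1) + 3 expands to 27p^3 + 27p^2 + 15p + 6,
and factoring out 3 leaves 3(9p^3 + 9p^2 + 5p + 2).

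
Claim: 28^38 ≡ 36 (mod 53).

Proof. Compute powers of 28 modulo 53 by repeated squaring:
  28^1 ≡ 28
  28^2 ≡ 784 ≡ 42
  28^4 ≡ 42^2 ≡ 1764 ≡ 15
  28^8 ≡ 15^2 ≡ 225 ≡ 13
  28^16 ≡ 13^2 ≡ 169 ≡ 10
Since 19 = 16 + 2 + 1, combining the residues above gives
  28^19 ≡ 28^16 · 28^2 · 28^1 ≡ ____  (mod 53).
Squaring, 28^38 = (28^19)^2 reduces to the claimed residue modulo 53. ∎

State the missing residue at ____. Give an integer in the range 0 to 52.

47

28^16 · 28^2 · 28^1 ≡ 10 · 42 · 28 = 11760.
11760 mod 53 = 47, so 28^19 ≡ 47 (mod 53).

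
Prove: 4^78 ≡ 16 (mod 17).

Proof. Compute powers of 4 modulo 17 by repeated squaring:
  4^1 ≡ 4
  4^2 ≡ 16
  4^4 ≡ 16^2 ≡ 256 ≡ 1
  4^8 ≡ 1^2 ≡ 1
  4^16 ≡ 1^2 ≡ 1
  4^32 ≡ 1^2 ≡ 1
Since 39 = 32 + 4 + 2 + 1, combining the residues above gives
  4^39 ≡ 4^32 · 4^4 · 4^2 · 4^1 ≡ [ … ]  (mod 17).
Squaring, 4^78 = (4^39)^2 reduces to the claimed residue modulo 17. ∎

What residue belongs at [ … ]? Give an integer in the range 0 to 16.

13

Multiply the listed residues: 1 · 1 · 16 · 4 = 1 → 16 → 64.
Reducing modulo 17: 64 = 3·17 + 13, so 4^39 ≡ 13.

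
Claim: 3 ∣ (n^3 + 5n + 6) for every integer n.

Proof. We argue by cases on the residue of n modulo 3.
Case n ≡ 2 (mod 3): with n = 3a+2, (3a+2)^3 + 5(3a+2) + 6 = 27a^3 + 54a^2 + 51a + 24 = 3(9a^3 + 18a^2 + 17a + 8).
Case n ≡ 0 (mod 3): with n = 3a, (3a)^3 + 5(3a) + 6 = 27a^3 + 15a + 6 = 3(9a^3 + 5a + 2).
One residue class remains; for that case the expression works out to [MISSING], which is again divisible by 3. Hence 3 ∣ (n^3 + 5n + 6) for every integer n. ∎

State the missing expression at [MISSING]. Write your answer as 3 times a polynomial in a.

3(9a^3 + 9a^2 + 8a + 4)

Only n ≡ 1 (mod 3) is unaccounted for. Put n = 3a+1:
(3a+1)^3 + 5(3a+1) + 6 expands to 27a^3 + 27a^2 + 24a + 12,
and factoring out 3 leaves 3(9a^3 + 9a^2 + 8a + 4).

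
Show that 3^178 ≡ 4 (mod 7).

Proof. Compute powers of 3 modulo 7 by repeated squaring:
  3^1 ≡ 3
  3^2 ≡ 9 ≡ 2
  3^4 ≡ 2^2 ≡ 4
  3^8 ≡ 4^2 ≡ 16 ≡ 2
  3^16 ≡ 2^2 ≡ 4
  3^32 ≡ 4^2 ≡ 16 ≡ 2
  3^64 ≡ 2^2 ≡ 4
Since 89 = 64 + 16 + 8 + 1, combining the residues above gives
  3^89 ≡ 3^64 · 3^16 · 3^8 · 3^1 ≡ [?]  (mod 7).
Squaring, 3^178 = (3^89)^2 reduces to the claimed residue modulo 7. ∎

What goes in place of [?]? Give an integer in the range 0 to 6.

5

3^64 · 3^16 · 3^8 · 3^1 ≡ 4 · 4 · 2 · 3 = 96.
96 mod 7 = 5, so 3^89 ≡ 5 (mod 7).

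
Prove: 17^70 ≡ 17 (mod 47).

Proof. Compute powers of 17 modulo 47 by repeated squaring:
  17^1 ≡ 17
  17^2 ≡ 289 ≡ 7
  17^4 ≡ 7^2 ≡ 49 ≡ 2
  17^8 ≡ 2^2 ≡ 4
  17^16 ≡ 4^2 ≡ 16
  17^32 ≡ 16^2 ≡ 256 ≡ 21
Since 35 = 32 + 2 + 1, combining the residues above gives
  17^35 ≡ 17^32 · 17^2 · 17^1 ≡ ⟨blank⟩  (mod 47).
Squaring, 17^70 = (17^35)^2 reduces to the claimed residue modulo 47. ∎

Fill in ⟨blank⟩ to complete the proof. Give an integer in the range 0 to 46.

Multiply the listed residues: 21 · 7 · 17 = 147 → 2499.
Reducing modulo 47: 2499 = 53·47 + 8, so 17^35 ≡ 8.

8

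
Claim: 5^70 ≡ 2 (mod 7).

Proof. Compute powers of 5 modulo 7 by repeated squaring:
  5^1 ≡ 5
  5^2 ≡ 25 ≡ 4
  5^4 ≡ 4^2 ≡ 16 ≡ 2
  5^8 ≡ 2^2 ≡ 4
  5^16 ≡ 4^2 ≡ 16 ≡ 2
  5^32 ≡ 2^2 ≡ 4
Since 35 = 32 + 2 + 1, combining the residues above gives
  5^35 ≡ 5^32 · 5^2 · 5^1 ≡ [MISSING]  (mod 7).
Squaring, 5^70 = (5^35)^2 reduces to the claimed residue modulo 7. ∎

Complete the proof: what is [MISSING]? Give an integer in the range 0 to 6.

3

Multiply the listed residues: 4 · 4 · 5 = 16 → 80.
Reducing modulo 7: 80 = 11·7 + 3, so 5^35 ≡ 3.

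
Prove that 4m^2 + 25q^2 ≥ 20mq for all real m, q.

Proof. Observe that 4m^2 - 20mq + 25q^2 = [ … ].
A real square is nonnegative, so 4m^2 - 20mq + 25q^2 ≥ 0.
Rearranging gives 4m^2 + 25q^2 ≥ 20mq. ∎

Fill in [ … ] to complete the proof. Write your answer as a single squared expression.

(2m - 5q)^2

The leading and trailing coefficients are 2^2 and 5^2, and 20 = 2·2·5, so the trinomial is (2m - 5q)^2.
Hence 4m^2 - 20mq + 25q^2 ≥ 0.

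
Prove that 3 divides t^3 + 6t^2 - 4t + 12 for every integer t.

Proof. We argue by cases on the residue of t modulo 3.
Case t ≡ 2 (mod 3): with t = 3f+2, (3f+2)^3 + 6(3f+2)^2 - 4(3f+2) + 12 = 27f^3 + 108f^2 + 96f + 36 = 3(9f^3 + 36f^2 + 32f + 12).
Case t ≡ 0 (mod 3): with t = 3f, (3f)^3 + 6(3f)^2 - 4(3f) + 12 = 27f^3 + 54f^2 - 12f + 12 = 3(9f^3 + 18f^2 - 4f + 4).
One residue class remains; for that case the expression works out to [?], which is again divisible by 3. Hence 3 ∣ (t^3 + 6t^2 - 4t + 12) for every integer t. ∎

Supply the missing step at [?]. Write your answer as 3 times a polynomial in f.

Only t ≡ 1 (mod 3) is unaccounted for. Put t = 3f+1:
(3f+1)^3 + 6(3f+1)^2 - 4(3f+1) + 12 expands to 27f^3 + 81f^2 + 33f + 15,
and factoring out 3 leaves 3(9f^3 + 27f^2 + 11f + 5).

3(9f^3 + 27f^2 + 11f + 5)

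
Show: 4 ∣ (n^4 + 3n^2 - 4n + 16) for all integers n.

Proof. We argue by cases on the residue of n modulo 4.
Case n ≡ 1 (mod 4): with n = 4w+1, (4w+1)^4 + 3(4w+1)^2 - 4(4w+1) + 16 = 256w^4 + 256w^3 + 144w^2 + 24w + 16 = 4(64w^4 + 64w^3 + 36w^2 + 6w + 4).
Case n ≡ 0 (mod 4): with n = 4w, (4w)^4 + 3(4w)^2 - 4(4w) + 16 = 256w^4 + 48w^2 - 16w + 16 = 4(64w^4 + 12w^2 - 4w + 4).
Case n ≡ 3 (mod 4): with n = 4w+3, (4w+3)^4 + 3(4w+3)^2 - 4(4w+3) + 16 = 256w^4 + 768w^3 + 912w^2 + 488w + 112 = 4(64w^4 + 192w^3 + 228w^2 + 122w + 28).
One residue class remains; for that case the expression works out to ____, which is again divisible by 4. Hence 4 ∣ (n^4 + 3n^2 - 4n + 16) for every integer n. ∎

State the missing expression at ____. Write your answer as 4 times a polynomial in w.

4(64w^4 + 128w^3 + 108w^2 + 40w + 9)

The residues treated are {1, 0, 3}, so the missing case is n ≡ 2 (mod 4); write n = 4w+2.
Then (4w+2)^4 + 3(4w+2)^2 - 4(4w+2) + 16 = 256w^4 + 512w^3 + 432w^2 + 160w + 36 = 4(64w^4 + 128w^3 + 108w^2 + 40w + 9).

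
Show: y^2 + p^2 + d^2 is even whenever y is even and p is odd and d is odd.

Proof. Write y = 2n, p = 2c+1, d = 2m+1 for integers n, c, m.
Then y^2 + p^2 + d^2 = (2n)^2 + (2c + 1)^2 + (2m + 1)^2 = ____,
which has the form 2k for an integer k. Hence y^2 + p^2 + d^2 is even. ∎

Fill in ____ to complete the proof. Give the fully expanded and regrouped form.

2(2c^2 + 2c + 2m^2 + 2m + 2n^2 + 1)

(2n)^2 + (2c + 1)^2 + (2m + 1)^2 = 4c^2 + 4c + 4m^2 + 4m + 4n^2 + 2
= 2(2c^2 + 2c + 2m^2 + 2m + 2n^2 + 1).
Since 2c^2 + 2c + 2m^2 + 2m + 2n^2 + 1 is an integer, the sum of squares is of the form 2k for an integer k.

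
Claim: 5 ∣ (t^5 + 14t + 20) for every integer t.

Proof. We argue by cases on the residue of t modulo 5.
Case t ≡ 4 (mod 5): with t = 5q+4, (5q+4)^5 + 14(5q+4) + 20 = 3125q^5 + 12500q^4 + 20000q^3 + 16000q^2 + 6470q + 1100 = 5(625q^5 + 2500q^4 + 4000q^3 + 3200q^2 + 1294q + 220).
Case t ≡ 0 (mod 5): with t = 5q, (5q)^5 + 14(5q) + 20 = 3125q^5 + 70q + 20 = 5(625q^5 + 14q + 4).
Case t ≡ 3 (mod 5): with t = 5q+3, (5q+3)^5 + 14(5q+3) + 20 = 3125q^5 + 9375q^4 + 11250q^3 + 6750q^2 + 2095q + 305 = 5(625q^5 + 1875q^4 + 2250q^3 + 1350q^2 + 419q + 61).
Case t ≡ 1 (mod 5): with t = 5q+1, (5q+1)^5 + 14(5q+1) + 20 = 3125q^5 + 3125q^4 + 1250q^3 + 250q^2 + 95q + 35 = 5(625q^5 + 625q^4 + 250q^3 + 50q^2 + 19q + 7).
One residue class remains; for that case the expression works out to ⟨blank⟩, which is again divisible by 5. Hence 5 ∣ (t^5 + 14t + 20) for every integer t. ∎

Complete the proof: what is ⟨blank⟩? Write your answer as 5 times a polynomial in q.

5(625q^5 + 1250q^4 + 1000q^3 + 400q^2 + 94q + 16)

Only t ≡ 2 (mod 5) is unaccounted for. Put t = 5q+2:
(5q+2)^5 + 14(5q+2) + 20 expands to 3125q^5 + 6250q^4 + 5000q^3 + 2000q^2 + 470q + 80,
and factoring out 5 leaves 5(625q^5 + 1250q^4 + 1000q^3 + 400q^2 + 94q + 16).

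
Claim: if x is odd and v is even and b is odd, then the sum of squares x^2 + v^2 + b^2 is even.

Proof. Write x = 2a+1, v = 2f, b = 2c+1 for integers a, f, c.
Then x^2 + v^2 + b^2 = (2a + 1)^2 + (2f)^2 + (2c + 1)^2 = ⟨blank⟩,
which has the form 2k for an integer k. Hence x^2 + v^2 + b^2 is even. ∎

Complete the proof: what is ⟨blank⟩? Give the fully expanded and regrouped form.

2(2a^2 + 2a + 2c^2 + 2c + 2f^2 + 1)

Expanding: (2a + 1)^2 + (2f)^2 + (2c + 1)^2 = 4a^2 + 4a + 4c^2 + 4c + 4f^2 + 2.
Every term is even; pulling out the factor of 2 gives 2(2a^2 + 2a + 2c^2 + 2c + 2f^2 + 1).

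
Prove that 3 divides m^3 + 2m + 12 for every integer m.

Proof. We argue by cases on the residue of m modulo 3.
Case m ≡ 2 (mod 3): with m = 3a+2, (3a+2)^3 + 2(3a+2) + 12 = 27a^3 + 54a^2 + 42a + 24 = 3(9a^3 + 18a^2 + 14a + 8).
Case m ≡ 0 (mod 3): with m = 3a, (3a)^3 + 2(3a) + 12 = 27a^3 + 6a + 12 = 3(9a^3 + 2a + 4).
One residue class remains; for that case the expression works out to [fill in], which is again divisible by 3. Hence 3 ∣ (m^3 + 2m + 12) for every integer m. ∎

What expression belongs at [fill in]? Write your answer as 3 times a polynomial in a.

Only m ≡ 1 (mod 3) is unaccounted for. Put m = 3a+1:
(3a+1)^3 + 2(3a+1) + 12 expands to 27a^3 + 27a^2 + 15a + 15,
and factoring out 3 leaves 3(9a^3 + 9a^2 + 5a + 5).

3(9a^3 + 9a^2 + 5a + 5)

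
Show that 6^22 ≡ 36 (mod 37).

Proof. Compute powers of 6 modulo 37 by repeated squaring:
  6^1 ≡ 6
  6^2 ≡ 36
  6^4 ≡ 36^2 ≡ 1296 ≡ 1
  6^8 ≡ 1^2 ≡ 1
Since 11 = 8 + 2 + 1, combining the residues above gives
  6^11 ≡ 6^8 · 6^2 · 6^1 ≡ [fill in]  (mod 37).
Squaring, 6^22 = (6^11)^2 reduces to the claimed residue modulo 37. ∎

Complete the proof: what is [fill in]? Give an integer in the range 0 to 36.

6^8 · 6^2 · 6^1 ≡ 1 · 36 · 6 = 216.
216 mod 37 = 31, so 6^11 ≡ 31 (mod 37).

31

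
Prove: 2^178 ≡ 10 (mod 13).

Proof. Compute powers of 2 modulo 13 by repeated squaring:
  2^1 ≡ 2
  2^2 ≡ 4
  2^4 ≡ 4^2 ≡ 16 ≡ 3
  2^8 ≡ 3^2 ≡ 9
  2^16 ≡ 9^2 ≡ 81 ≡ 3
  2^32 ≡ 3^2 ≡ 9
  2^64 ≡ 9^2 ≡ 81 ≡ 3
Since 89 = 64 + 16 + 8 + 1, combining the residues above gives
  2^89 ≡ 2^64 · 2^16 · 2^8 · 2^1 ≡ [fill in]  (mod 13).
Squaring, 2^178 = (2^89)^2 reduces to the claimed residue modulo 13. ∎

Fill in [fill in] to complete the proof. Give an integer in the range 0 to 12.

Multiply the listed residues: 3 · 3 · 9 · 2 = 9 → 81 → 162.
Reducing modulo 13: 162 = 12·13 + 6, so 2^89 ≡ 6.

6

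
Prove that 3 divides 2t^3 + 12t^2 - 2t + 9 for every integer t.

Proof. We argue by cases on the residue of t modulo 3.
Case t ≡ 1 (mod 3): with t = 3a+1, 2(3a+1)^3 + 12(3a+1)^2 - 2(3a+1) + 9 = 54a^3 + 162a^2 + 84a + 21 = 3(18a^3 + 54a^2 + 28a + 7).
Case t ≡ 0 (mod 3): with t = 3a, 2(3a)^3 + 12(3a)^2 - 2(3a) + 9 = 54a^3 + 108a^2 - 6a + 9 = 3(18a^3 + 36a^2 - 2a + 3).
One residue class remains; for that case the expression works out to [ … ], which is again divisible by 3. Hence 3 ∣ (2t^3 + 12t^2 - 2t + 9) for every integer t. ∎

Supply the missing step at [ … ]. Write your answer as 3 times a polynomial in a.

Only t ≡ 2 (mod 3) is unaccounted for. Put t = 3a+2:
2(3a+2)^3 + 12(3a+2)^2 - 2(3a+2) + 9 expands to 54a^3 + 216a^2 + 210a + 69,
and factoring out 3 leaves 3(18a^3 + 72a^2 + 70a + 23).

3(18a^3 + 72a^2 + 70a + 23)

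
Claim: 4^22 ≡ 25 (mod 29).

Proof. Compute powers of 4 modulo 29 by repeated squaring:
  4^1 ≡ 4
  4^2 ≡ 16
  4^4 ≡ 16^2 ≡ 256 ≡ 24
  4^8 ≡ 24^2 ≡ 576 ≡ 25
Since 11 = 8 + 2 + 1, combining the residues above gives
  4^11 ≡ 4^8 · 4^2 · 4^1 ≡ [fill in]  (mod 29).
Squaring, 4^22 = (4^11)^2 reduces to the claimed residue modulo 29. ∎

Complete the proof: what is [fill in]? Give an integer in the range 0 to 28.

5

Multiply the listed residues: 25 · 16 · 4 = 400 → 1600.
Reducing modulo 29: 1600 = 55·29 + 5, so 4^11 ≡ 5.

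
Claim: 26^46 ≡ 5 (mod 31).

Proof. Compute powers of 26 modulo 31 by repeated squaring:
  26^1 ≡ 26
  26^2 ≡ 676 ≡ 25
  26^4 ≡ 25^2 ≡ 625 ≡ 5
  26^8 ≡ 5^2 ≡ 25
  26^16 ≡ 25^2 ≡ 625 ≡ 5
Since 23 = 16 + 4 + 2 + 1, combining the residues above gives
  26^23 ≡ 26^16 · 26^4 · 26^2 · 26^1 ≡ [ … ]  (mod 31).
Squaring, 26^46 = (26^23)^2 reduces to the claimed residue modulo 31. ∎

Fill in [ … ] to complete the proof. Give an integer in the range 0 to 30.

Multiply the listed residues: 5 · 5 · 25 · 26 = 25 → 625 → 16250.
Reducing modulo 31: 16250 = 524·31 + 6, so 26^23 ≡ 6.

6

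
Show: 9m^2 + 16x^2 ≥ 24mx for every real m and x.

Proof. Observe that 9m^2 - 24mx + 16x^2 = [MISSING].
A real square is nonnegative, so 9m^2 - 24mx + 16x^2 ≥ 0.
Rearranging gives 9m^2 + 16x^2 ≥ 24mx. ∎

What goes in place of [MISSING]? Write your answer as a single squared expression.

9m^2 - 24mx + 16x^2 is a perfect-square trinomial: the outer terms are (3m)^2 and (4x)^2, and the cross term is -2·3m·4x.
So 9m^2 - 24mx + 16x^2 = (3m - 4x)^2 ≥ 0.

(3m - 4x)^2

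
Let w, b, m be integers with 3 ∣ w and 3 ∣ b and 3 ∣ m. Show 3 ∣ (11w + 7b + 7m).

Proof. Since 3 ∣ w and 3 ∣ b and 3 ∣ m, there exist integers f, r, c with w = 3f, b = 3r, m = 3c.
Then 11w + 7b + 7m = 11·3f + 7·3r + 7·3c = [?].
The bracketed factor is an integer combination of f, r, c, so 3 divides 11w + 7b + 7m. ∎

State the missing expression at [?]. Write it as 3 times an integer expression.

3(7c + 11f + 7r)

Pull the common 3 out of every term: 11·3f + 7·3r + 7·3c = 3(7c + 11f + 7r).
7c + 11f + 7r is an integer, which exhibits the divisibility.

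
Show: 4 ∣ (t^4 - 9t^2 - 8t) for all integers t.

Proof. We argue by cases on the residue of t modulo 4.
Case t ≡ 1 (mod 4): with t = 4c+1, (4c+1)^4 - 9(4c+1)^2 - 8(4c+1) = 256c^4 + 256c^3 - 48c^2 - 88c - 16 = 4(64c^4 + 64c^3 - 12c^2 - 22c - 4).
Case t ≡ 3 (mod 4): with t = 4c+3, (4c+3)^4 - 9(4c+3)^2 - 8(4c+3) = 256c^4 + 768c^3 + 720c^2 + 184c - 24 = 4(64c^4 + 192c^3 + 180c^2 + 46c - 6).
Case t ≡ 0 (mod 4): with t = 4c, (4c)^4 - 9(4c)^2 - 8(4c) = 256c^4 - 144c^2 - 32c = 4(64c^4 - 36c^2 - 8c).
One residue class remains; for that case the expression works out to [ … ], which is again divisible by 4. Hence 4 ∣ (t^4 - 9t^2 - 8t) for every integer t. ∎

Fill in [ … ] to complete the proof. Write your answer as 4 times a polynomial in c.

The residues treated are {1, 3, 0}, so the missing case is t ≡ 2 (mod 4); write t = 4c+2.
Then (4c+2)^4 - 9(4c+2)^2 - 8(4c+2) = 256c^4 + 512c^3 + 240c^2 - 48c - 36 = 4(64c^4 + 128c^3 + 60c^2 - 12c - 9).

4(64c^4 + 128c^3 + 60c^2 - 12c - 9)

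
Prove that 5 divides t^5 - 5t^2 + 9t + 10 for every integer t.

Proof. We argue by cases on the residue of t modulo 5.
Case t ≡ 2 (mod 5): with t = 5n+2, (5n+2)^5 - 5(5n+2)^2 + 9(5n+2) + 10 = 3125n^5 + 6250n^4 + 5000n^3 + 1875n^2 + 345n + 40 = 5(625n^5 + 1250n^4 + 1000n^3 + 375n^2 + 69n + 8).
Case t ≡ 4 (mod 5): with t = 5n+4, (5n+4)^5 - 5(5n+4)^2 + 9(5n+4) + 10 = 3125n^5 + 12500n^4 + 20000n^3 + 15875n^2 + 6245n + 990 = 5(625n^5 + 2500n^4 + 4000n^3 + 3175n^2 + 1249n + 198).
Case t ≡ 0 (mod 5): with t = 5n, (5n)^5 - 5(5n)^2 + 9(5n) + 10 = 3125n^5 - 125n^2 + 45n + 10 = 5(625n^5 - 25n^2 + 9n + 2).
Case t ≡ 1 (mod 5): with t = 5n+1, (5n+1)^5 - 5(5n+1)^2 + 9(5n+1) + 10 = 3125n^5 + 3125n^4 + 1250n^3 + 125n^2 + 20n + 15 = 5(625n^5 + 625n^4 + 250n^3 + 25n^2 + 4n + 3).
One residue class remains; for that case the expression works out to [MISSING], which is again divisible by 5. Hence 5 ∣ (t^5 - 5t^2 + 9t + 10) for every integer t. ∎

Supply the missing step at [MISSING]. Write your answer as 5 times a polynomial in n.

5(625n^5 + 1875n^4 + 2250n^3 + 1325n^2 + 384n + 47)

The residues treated are {2, 4, 0, 1}, so the missing case is t ≡ 3 (mod 5); write t = 5n+3.
Then (5n+3)^5 - 5(5n+3)^2 + 9(5n+3) + 10 = 3125n^5 + 9375n^4 + 11250n^3 + 6625n^2 + 1920n + 235 = 5(625n^5 + 1875n^4 + 2250n^3 + 1325n^2 + 384n + 47).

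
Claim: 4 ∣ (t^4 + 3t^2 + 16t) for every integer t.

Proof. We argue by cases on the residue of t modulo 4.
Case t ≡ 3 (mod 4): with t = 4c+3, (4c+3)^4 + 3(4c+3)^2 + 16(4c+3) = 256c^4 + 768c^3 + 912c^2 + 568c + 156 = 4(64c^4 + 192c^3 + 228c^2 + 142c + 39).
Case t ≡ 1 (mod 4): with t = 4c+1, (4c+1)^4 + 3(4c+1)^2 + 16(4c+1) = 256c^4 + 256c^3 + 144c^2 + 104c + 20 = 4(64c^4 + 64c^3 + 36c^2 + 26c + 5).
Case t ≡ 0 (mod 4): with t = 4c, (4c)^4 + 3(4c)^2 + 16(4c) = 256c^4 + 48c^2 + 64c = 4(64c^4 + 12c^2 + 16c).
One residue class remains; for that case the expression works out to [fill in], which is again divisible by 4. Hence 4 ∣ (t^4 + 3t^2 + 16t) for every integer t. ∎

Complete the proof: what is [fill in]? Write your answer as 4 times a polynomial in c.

4(64c^4 + 128c^3 + 108c^2 + 60c + 15)

The residues treated are {3, 1, 0}, so the missing case is t ≡ 2 (mod 4); write t = 4c+2.
Then (4c+2)^4 + 3(4c+2)^2 + 16(4c+2) = 256c^4 + 512c^3 + 432c^2 + 240c + 60 = 4(64c^4 + 128c^3 + 108c^2 + 60c + 15).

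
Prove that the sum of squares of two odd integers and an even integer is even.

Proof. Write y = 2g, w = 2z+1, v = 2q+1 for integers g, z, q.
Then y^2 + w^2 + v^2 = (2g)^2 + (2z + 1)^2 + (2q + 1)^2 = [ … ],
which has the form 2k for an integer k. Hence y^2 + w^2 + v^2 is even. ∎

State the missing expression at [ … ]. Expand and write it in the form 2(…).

2(2g^2 + 2q^2 + 2q + 2z^2 + 2z + 1)

(2g)^2 + (2z + 1)^2 + (2q + 1)^2 = 4g^2 + 4q^2 + 4q + 4z^2 + 4z + 2
= 2(2g^2 + 2q^2 + 2q + 2z^2 + 2z + 1).
Since 2g^2 + 2q^2 + 2q + 2z^2 + 2z + 1 is an integer, the sum of squares is of the form 2k for an integer k.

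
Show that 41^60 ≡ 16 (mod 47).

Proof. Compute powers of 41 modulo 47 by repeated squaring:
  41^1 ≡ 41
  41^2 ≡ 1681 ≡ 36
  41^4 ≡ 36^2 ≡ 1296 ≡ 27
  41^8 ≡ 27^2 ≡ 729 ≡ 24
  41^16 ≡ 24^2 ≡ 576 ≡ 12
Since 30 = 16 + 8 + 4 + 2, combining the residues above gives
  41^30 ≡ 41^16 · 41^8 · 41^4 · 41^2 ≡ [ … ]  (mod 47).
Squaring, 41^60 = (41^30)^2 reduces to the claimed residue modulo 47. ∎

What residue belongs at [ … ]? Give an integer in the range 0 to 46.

Multiply the listed residues: 12 · 24 · 27 · 36 = 288 → 7776 → 279936.
Reducing modulo 47: 279936 = 5956·47 + 4, so 41^30 ≡ 4.

4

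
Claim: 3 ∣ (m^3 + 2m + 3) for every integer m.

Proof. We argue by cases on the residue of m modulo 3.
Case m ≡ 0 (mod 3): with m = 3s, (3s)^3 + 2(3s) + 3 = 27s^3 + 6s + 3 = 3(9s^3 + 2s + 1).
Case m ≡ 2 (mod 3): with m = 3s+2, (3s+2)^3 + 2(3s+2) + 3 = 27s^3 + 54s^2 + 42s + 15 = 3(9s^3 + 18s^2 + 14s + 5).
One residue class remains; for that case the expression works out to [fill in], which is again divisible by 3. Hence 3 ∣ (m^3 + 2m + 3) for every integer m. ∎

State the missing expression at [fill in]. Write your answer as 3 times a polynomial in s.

The residues treated are {0, 2}, so the missing case is m ≡ 1 (mod 3); write m = 3s+1.
Then (3s+1)^3 + 2(3s+1) + 3 = 27s^3 + 27s^2 + 15s + 6 = 3(9s^3 + 9s^2 + 5s + 2).

3(9s^3 + 9s^2 + 5s + 2)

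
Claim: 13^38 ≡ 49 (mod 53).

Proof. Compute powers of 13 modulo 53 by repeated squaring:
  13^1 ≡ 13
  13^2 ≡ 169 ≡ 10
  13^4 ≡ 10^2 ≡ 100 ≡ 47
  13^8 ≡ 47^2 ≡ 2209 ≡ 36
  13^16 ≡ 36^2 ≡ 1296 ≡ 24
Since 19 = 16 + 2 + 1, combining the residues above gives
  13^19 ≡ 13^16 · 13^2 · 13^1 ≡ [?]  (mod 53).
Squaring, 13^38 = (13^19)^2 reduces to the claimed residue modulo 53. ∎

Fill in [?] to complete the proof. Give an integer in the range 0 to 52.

46

Multiply the listed residues: 24 · 10 · 13 = 240 → 3120.
Reducing modulo 53: 3120 = 58·53 + 46, so 13^19 ≡ 46.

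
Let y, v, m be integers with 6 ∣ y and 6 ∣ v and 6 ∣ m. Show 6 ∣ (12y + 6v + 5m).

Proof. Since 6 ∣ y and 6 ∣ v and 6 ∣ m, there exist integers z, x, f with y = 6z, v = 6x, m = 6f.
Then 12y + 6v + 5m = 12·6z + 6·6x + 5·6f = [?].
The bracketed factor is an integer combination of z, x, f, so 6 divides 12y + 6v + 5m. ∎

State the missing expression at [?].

Pull the common 6 out of every term: 12·6z + 6·6x + 5·6f = 6(5f + 6x + 12z).
5f + 6x + 12z is an integer, which exhibits the divisibility.

6(5f + 6x + 12z)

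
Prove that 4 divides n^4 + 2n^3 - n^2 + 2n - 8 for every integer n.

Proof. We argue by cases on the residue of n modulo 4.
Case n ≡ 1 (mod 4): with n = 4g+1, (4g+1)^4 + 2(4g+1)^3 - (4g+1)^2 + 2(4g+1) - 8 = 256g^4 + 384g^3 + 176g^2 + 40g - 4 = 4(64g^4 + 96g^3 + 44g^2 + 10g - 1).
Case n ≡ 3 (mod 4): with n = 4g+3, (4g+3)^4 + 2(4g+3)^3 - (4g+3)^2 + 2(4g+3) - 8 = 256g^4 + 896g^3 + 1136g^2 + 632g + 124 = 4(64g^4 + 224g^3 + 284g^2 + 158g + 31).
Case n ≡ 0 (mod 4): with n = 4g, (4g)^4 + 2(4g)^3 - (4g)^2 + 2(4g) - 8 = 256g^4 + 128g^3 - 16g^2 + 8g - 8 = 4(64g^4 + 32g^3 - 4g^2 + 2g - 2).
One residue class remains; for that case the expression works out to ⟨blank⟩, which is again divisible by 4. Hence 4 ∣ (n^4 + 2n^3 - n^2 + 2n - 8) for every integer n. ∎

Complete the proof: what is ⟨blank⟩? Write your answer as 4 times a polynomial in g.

4(64g^4 + 160g^3 + 140g^2 + 54g + 6)

Only n ≡ 2 (mod 4) is unaccounted for. Put n = 4g+2:
(4g+2)^4 + 2(4g+2)^3 - (4g+2)^2 + 2(4g+2) - 8 expands to 256g^4 + 640g^3 + 560g^2 + 216g + 24,
and factoring out 4 leaves 4(64g^4 + 160g^3 + 140g^2 + 54g + 6).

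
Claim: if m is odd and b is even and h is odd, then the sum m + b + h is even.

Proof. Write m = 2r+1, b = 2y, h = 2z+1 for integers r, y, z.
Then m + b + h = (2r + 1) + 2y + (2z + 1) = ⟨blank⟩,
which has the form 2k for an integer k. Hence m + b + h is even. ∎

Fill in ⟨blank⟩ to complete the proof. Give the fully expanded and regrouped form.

Expanding: (2r + 1) + 2y + (2z + 1) = 2r + 2y + 2z + 2.
Every term is even; pulling out the factor of 2 gives 2(r + y + z + 1).

2(r + y + z + 1)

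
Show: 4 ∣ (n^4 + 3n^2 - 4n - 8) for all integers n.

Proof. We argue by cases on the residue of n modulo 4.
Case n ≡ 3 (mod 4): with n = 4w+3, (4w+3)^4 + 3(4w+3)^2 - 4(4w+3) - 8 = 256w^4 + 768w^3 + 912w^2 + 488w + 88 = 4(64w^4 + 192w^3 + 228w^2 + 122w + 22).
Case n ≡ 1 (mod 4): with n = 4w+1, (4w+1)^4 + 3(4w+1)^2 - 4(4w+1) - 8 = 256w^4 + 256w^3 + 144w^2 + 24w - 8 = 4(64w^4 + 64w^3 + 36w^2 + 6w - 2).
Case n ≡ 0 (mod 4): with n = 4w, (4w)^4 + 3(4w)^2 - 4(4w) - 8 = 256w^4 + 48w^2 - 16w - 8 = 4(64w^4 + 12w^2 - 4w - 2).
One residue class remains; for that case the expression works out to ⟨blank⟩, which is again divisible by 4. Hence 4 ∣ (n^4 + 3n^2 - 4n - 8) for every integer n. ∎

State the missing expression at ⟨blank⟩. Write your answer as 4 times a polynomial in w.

4(64w^4 + 128w^3 + 108w^2 + 40w + 3)

The residues treated are {3, 1, 0}, so the missing case is n ≡ 2 (mod 4); write n = 4w+2.
Then (4w+2)^4 + 3(4w+2)^2 - 4(4w+2) - 8 = 256w^4 + 512w^3 + 432w^2 + 160w + 12 = 4(64w^4 + 128w^3 + 108w^2 + 40w + 3).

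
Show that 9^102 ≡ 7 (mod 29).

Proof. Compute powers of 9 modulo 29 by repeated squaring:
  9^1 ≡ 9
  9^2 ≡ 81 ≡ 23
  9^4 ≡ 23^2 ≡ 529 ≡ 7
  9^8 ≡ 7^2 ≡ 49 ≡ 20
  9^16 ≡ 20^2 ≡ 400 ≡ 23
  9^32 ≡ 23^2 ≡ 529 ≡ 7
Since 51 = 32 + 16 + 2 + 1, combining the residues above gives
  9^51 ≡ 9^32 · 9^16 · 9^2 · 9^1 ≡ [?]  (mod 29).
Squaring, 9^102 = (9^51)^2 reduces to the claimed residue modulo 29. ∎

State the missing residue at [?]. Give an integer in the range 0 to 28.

6

Multiply the listed residues: 7 · 23 · 23 · 9 = 161 → 3703 → 33327.
Reducing modulo 29: 33327 = 1149·29 + 6, so 9^51 ≡ 6.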